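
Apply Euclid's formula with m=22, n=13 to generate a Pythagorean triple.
(315, 572, 653)

Euclid's formula: a = m² - n², b = 2mn, c = m² + n²
m = 22, n = 13
a = 22² - 13² = 484 - 169 = 315
b = 2 × 22 × 13 = 572
c = 22² + 13² = 484 + 169 = 653
Verification: 315² + 572² = 99225 + 327184 = 426409 = 653² ✓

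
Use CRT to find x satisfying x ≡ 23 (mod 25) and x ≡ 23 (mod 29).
23

Using Chinese Remainder Theorem:
M = 25 × 29 = 725
M1 = 29, M2 = 25
y1 = 29^(-1) mod 25 = 19
y2 = 25^(-1) mod 29 = 7
x = (23×29×19 + 23×25×7) mod 725 = 23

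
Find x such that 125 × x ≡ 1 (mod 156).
5

gcd(125, 156) = 1, so the inverse exists.
Extended Euclidean algorithm on (156, 125):
156 = 1 × 125 + 31  ⟹  31 = (1)·156 + (-1)·125
125 = 4 × 31 + 1  ⟹  1 = (-4)·156 + (5)·125
So (5)·125 ≡ 1 (mod 156), i.e. 125^(-1) ≡ 5 (mod 156).
Check: 125 × 5 = 625 ≡ 1 (mod 156)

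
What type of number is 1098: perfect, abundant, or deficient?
abundant

Proper divisors of 1098: sum = 1 + 2 + 3 + 6 + 9 + 18 + 61 + 122 + 183 + 366 + 549 = 1320
Since 1320 > 1098, 1098 is abundant.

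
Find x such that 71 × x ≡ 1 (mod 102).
23

gcd(71, 102) = 1, so the inverse exists.
Extended Euclidean algorithm on (102, 71):
102 = 1 × 71 + 31  ⟹  31 = (1)·102 + (-1)·71
71 = 2 × 31 + 9  ⟹  9 = (-2)·102 + (3)·71
31 = 3 × 9 + 4  ⟹  4 = (7)·102 + (-10)·71
9 = 2 × 4 + 1  ⟹  1 = (-16)·102 + (23)·71
So (23)·71 ≡ 1 (mod 102), i.e. 71^(-1) ≡ 23 (mod 102).
Check: 71 × 23 = 1633 ≡ 1 (mod 102)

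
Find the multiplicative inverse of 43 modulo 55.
32

gcd(43, 55) = 1, so the inverse exists.
Extended Euclidean algorithm on (55, 43):
55 = 1 × 43 + 12  ⟹  12 = (1)·55 + (-1)·43
43 = 3 × 12 + 7  ⟹  7 = (-3)·55 + (4)·43
12 = 1 × 7 + 5  ⟹  5 = (4)·55 + (-5)·43
7 = 1 × 5 + 2  ⟹  2 = (-7)·55 + (9)·43
5 = 2 × 2 + 1  ⟹  1 = (18)·55 + (-23)·43
So (-23)·43 ≡ 1 (mod 55), i.e. 43^(-1) ≡ -23 ≡ 32 (mod 55).
Check: 43 × 32 = 1376 ≡ 1 (mod 55)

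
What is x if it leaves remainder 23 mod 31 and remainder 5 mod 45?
860

Using Chinese Remainder Theorem:
M = 31 × 45 = 1395
M1 = 45, M2 = 31
y1 = 45^(-1) mod 31 = 20
y2 = 31^(-1) mod 45 = 16
x = (23×45×20 + 5×31×16) mod 1395 = 860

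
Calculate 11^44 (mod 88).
33

Repeated squaring. Binary of 44 = 101100.
11^1 ≡ 11 (mod 88); 11^2 ≡ 33 (mod 88); 11^4 ≡ 33 (mod 88); 11^8 ≡ 33 (mod 88); 11^16 ≡ 33 (mod 88); 11^32 ≡ 33 (mod 88)
11^44 = 11^4 × 11^8 × 11^32 ≡ 33 (mod 88)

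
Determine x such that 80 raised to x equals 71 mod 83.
9

Baby-step giant-step with step n = ⌈√83⌉ = 10.
Baby steps 80^j mod 83 (j:value) for j=0..9: 0:1, 1:80, 2:9, 3:56, 4:81, 5:6, 6:65, 7:54, 8:4, 9:71.
h = 71 is already in the table at j=9, so x = 9.
Check: 80^9 ≡ 71 (mod 83).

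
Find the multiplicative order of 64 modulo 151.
5

151 is prime, so ord(64) divides φ(151) = 150.
Divisors of 150: 1, 2, 3, 5, 6, 10, 15, 25, 30, 50, 75, 150.
Repeated squaring: 64^1 ≡ 64, 64^2 ≡ 19, 64^4 ≡ 59, 64^8 ≡ 8, 64^16 ≡ 64, 64^32 ≡ 19, 64^64 ≡ 59, 64^128 ≡ 8 (mod 151).
Test 64^d mod 151 for each divisor d in increasing order:
64^1 ≡ 64
64^2 ≡ 19
64^3 = 64^2·64^1 ≡ 8
64^5 = 64^4·64^1 ≡ 1  ← first divisor giving 1
The order is 5.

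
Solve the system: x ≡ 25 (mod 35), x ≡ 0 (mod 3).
60

Using Chinese Remainder Theorem:
M = 35 × 3 = 105
M1 = 3, M2 = 35
y1 = 3^(-1) mod 35 = 12
y2 = 35^(-1) mod 3 = 2
x = (25×3×12 + 0×35×2) mod 105 = 60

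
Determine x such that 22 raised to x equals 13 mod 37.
5

Baby-step giant-step with step n = ⌈√37⌉ = 7.
Baby steps 22^j mod 37 (j:value) for j=0..6: 0:1, 1:22, 2:3, 3:29, 4:9, 5:13, 6:27.
h = 13 is already in the table at j=5, so x = 5.
Check: 22^5 ≡ 13 (mod 37).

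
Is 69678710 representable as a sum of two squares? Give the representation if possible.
Not possible

Factorization: 69678710 = 2 × 5 × 191^3
By Fermat: n is sum of two squares iff every prime p ≡ 3 (mod 4) appears to even power.
Prime(s) ≡ 3 (mod 4) with odd exponent: [(191, 3)]
Therefore 69678710 cannot be expressed as a² + b².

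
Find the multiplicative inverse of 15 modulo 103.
55

gcd(15, 103) = 1, so the inverse exists.
Extended Euclidean algorithm on (103, 15):
103 = 6 × 15 + 13  ⟹  13 = (1)·103 + (-6)·15
15 = 1 × 13 + 2  ⟹  2 = (-1)·103 + (7)·15
13 = 6 × 2 + 1  ⟹  1 = (7)·103 + (-48)·15
So (-48)·15 ≡ 1 (mod 103), i.e. 15^(-1) ≡ -48 ≡ 55 (mod 103).
Check: 15 × 55 = 825 ≡ 1 (mod 103)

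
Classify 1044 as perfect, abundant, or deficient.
abundant

Proper divisors of 1044: sum = 1 + 2 + 3 + 4 + 6 + 9 + 12 + 18 + ... + 174 + 261 + 348 + 522 (17 divisors) = 1686
Since 1686 > 1044, 1044 is abundant.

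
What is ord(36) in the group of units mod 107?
53

107 is prime, so ord(36) divides φ(107) = 106.
Divisors of 106: 1, 2, 53, 106.
Repeated squaring: 36^1 ≡ 36, 36^2 ≡ 12, 36^4 ≡ 37, 36^8 ≡ 85, 36^16 ≡ 56, 36^32 ≡ 33, 36^64 ≡ 19 (mod 107).
Test 36^d mod 107 for each divisor d in increasing order:
36^1 ≡ 36
36^2 ≡ 12
36^53 = 36^32·36^16·36^4·36^1 ≡ 1  ← first divisor giving 1
The order is 53.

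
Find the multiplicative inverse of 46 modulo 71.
17

gcd(46, 71) = 1, so the inverse exists.
Extended Euclidean algorithm on (71, 46):
71 = 1 × 46 + 25  ⟹  25 = (1)·71 + (-1)·46
46 = 1 × 25 + 21  ⟹  21 = (-1)·71 + (2)·46
25 = 1 × 21 + 4  ⟹  4 = (2)·71 + (-3)·46
21 = 5 × 4 + 1  ⟹  1 = (-11)·71 + (17)·46
So (17)·46 ≡ 1 (mod 71), i.e. 46^(-1) ≡ 17 (mod 71).
Check: 46 × 17 = 782 ≡ 1 (mod 71)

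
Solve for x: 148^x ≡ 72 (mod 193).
30

Baby-step giant-step with step n = ⌈√193⌉ = 14.
Baby steps 148^j mod 193 (j:value) for j=0..13: 0:1, 1:148, 2:95, 3:164, 4:147, 5:140, 6:69, 7:176, 8:186, 9:122, 10:107, 11:10, 12:129, 13:178.
Giant-step multiplier: 148^(-14) ≡ 148^(192-14) = 148^178 ≡ 191 (mod 193).
Giant steps γ_i = 72·191^i mod 193: γ_0=72, γ_1=49, γ_2=95 (in table at j=2).
x = i·n + j = 2·14 + 2 = 30.
Check: 148^30 ≡ 72 (mod 193).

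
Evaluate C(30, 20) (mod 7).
0

Using Lucas' theorem:
Write n=30 and k=20 in base 7:
n in base 7: [4, 2]
k in base 7: [2, 6]
C(30,20) mod 7 = ∏ C(n_i, k_i) mod 7
Digit binomials (mod 7): C(4,2) = 6; C(2,6) = 0 (k_i > n_i)
Product: 6 × 0 = 0 ≡ 0 (mod 7)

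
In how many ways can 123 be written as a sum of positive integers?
2552338241

p(n) counts ways to write n as a sum of positive integers (order ignored).
Euler's pentagonal recurrence: p(k) = p(k-1) + p(k-2) - p(k-5) - p(k-7) + p(k-12) + p(k-15) - ... (offsets j(3j∓1)/2, signs ++--, p(0)=1, p(<0)=0).
DP table for k = 0..122: p(0)=1, p(1)=1, p(2)=2, p(3)=3, p(4)=5, p(5)=7, p(6)=11, p(7)=15, p(8)=22, p(9)=30, p(10)=42, p(11)=56, p(12)=77, p(13)=101, p(14)=135, p(15)=176, p(16)=231, p(17)=297, p(18)=385, p(19)=490, p(20)=627, p(21)=792, p(22)=1002, p(23)=1255, p(24)=1575, p(25)=1958, p(26)=2436, p(27)=3010, p(28)=3718, p(29)=4565, p(30)=5604, p(31)=6842, p(32)=8349, p(33)=10143, p(34)=12310, p(35)=14883, p(36)=17977, p(37)=21637, p(38)=26015, p(39)=31185, p(40)=37338, p(41)=44583, p(42)=53174, p(43)=63261, p(44)=75175, p(45)=89134, p(46)=105558, p(47)=124754, p(48)=147273, p(49)=173525, p(50)=204226, p(51)=239943, p(52)=281589, p(53)=329931, p(54)=386155, p(55)=451276, p(56)=526823, p(57)=614154, p(58)=715220, p(59)=831820, p(60)=966467, p(61)=1121505, p(62)=1300156, p(63)=1505499, p(64)=1741630, p(65)=2012558, p(66)=2323520, p(67)=2679689, p(68)=3087735, p(69)=3554345, p(70)=4087968, p(71)=4697205, p(72)=5392783, p(73)=6185689, p(74)=7089500, p(75)=8118264, p(76)=9289091, p(77)=10619863, p(78)=12132164, p(79)=13848650, p(80)=15796476, p(81)=18004327, p(82)=20506255, p(83)=23338469, p(84)=26543660, p(85)=30167357, p(86)=34262962, p(87)=38887673, p(88)=44108109, p(89)=49995925, p(90)=56634173, p(91)=64112359, p(92)=72533807, p(93)=82010177, p(94)=92669720, p(95)=104651419, p(96)=118114304, p(97)=133230930, p(98)=150198136, p(99)=169229875, p(100)=190569292, p(101)=214481126, p(102)=241265379, p(103)=271248950, p(104)=304801365, p(105)=342325709, p(106)=384276336, p(107)=431149389, p(108)=483502844, p(109)=541946240, p(110)=607163746, p(111)=679903203, p(112)=761002156, p(113)=851376628, p(114)=952050665, p(115)=1064144451, p(116)=1188908248, p(117)=1327710076, p(118)=1482074143, p(119)=1653668665, p(120)=1844349560, p(121)=2056148051, p(122)=2291320912.
Final step: p(123) = p(122) + p(121) - p(118) - p(116) + p(111) + p(108) - p(101) - p(97) + p(88) + p(83) - p(72) - p(66) + p(53) + p(46) - p(31) - p(23) + p(6)
= 2291320912 + 2056148051 - 1482074143 - 1188908248 + 679903203 + 483502844 - 214481126 - 133230930 + 44108109 + 23338469 - 5392783 - 2323520 + 329931 + 105558 - 6842 - 1255 + 11
= 2552338241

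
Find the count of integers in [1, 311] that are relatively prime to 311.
310

311 = 311
φ(n) = n × ∏(1 - 1/p) for each prime p dividing n
φ(311) = 311 × (1 - 1/311) = 310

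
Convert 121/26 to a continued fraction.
[4; 1, 1, 1, 8]

Euclidean algorithm steps:
121 = 4 × 26 + 17
26 = 1 × 17 + 9
17 = 1 × 9 + 8
9 = 1 × 8 + 1
8 = 8 × 1 + 0
Continued fraction: [4; 1, 1, 1, 8]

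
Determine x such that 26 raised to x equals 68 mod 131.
105

Baby-step giant-step with step n = ⌈√131⌉ = 12.
Baby steps 26^j mod 131 (j:value) for j=0..11: 0:1, 1:26, 2:21, 3:22, 4:48, 5:69, 6:91, 7:8, 8:77, 9:37, 10:45, 11:122.
Giant-step multiplier: 26^(-12) ≡ 26^(130-12) = 26^118 ≡ 117 (mod 131).
Giant steps γ_i = 68·117^i mod 131: γ_0=68, γ_1=96, γ_2=97, γ_3=83, γ_4=17, γ_5=24, γ_6=57, γ_7=119, γ_8=37 (in table at j=9).
x = i·n + j = 8·12 + 9 = 105.
Check: 26^105 ≡ 68 (mod 131).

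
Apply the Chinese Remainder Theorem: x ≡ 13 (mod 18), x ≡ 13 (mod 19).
13

Using Chinese Remainder Theorem:
M = 18 × 19 = 342
M1 = 19, M2 = 18
y1 = 19^(-1) mod 18 = 1
y2 = 18^(-1) mod 19 = 18
x = (13×19×1 + 13×18×18) mod 342 = 13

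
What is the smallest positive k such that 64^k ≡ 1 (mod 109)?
6

109 is prime, so ord(64) divides φ(109) = 108.
Divisors of 108: 1, 2, 3, 4, 6, 9, 12, 18, 27, 36, 54, 108.
Repeated squaring: 64^1 ≡ 64, 64^2 ≡ 63, 64^4 ≡ 45, 64^8 ≡ 63, 64^16 ≡ 45, 64^32 ≡ 63, 64^64 ≡ 45 (mod 109).
Test 64^d mod 109 for each divisor d in increasing order:
64^1 ≡ 64
64^2 ≡ 63
64^3 = 64^2·64^1 ≡ 108
64^4 ≡ 45
64^6 = 64^4·64^2 ≡ 1  ← first divisor giving 1
The order is 6.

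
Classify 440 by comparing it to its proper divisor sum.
abundant

Proper divisors of 440: sum = 1 + 2 + 4 + 5 + 8 + 10 + 11 + 20 + 22 + 40 + 44 + 55 + 88 + 110 + 220 = 640
Since 640 > 440, 440 is abundant.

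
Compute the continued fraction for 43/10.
[4; 3, 3]

Euclidean algorithm steps:
43 = 4 × 10 + 3
10 = 3 × 3 + 1
3 = 3 × 1 + 0
Continued fraction: [4; 3, 3]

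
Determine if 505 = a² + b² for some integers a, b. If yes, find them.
8² + 21² (a=8, b=21)

Factorization: 505 = 5 × 101
By Fermat: n is sum of two squares iff every prime p ≡ 3 (mod 4) appears to even power.
All primes ≡ 3 (mod 4) appear to even power.
Search a = 0, 1, 2, … for 505 - a² a perfect square: first hit at a = 8: 505 - 64 = 441 = 21².
505 = 8² + 21² = 64 + 441 ✓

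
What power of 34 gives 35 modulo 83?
15

Baby-step giant-step with step n = ⌈√83⌉ = 10.
Baby steps 34^j mod 83 (j:value) for j=0..9: 0:1, 1:34, 2:77, 3:45, 4:36, 5:62, 6:33, 7:43, 8:51, 9:74.
Giant-step multiplier: 34^(-10) ≡ 34^(82-10) = 34^72 ≡ 16 (mod 83).
Giant steps γ_i = 35·16^i mod 83: γ_0=35, γ_1=62 (in table at j=5).
x = i·n + j = 1·10 + 5 = 15.
Check: 34^15 ≡ 35 (mod 83).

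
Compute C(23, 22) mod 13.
10

Using Lucas' theorem:
Write n=23 and k=22 in base 13:
n in base 13: [1, 10]
k in base 13: [1, 9]
C(23,22) mod 13 = ∏ C(n_i, k_i) mod 13
Digit binomials (mod 13): C(1,1) = 1; C(10,9) = 10
Product: 1 × 10 = 10 ≡ 10 (mod 13)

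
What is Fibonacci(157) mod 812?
205

Matrix identity: Q^n = [[F_(n+1), F_n], [F_n, F_(n-1)]] with Q = [[1,1],[1,0]].
n = 157 = 10011101₂. Square-and-multiply, entries mod 812:
Q^1 = [[1,1],[1,0]]
Q^2 = (Q^1)² = [[2,1],[1,1]]
Q^4 = (Q^2)² = [[5,3],[3,2]]
Q^9 = (Q^4)²·Q = [[55,34],[34,21]]
Q^19 = (Q^9)²·Q = [[269,121],[121,148]]
Q^39 = (Q^19)²·Q = [[231,118],[118,113]]
Q^78 = (Q^39)² = [[701,804],[804,709]]
Q^157 = (Q^78)²·Q = [[293,205],[205,88]]
F_157 mod 812 = Q^157[0][1] = 205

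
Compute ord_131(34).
65

131 is prime, so ord(34) divides φ(131) = 130.
Divisors of 130: 1, 2, 5, 10, 13, 26, 65, 130.
Repeated squaring: 34^1 ≡ 34, 34^2 ≡ 108, 34^4 ≡ 5, 34^8 ≡ 25, 34^16 ≡ 101, 34^32 ≡ 114, 34^64 ≡ 27, 34^128 ≡ 74 (mod 131).
Test 34^d mod 131 for each divisor d in increasing order:
34^1 ≡ 34
34^2 ≡ 108
34^5 = 34^4·34^1 ≡ 39
34^10 = 34^8·34^2 ≡ 80
34^13 = 34^8·34^4·34^1 ≡ 58
34^26 = 34^16·34^8·34^2 ≡ 89
34^65 = 34^64·34^1 ≡ 1  ← first divisor giving 1
The order is 65.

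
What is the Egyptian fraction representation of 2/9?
1/5 + 1/45

Greedy algorithm:
2/9: ceiling(9/2) = 5, use 1/5
1/45: ceiling(45/1) = 45, use 1/45
Result: 2/9 = 1/5 + 1/45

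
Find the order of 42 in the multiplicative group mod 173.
172

173 is prime, so ord(42) divides φ(173) = 172.
Divisors of 172: 1, 2, 4, 43, 86, 172.
Repeated squaring: 42^1 ≡ 42, 42^2 ≡ 34, 42^4 ≡ 118, 42^8 ≡ 84, 42^16 ≡ 136, 42^32 ≡ 158, 42^64 ≡ 52, 42^128 ≡ 109 (mod 173).
Test 42^d mod 173 for each divisor d in increasing order:
42^1 ≡ 42
42^2 ≡ 34
42^4 ≡ 118
42^43 = 42^32·42^8·42^2·42^1 ≡ 93
42^86 = 42^64·42^16·42^4·42^2 ≡ 172
42^172 = 42^128·42^32·42^8·42^4 ≡ 1  ← first divisor giving 1
The order is 172.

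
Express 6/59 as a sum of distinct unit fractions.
1/10 + 1/590

Greedy algorithm:
6/59: ceiling(59/6) = 10, use 1/10
1/590: ceiling(590/1) = 590, use 1/590
Result: 6/59 = 1/10 + 1/590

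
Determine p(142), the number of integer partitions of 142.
18440293320

p(n) counts ways to write n as a sum of positive integers (order ignored).
Euler's pentagonal recurrence: p(k) = p(k-1) + p(k-2) - p(k-5) - p(k-7) + p(k-12) + p(k-15) - ... (offsets j(3j∓1)/2, signs ++--, p(0)=1, p(<0)=0).
DP table for k = 0..141: p(0)=1, p(1)=1, p(2)=2, p(3)=3, p(4)=5, p(5)=7, p(6)=11, p(7)=15, p(8)=22, p(9)=30, p(10)=42, p(11)=56, p(12)=77, p(13)=101, p(14)=135, p(15)=176, p(16)=231, p(17)=297, p(18)=385, p(19)=490, p(20)=627, p(21)=792, p(22)=1002, p(23)=1255, p(24)=1575, p(25)=1958, p(26)=2436, p(27)=3010, p(28)=3718, p(29)=4565, p(30)=5604, p(31)=6842, p(32)=8349, p(33)=10143, p(34)=12310, p(35)=14883, p(36)=17977, p(37)=21637, p(38)=26015, p(39)=31185, p(40)=37338, p(41)=44583, p(42)=53174, p(43)=63261, p(44)=75175, p(45)=89134, p(46)=105558, p(47)=124754, p(48)=147273, p(49)=173525, p(50)=204226, p(51)=239943, p(52)=281589, p(53)=329931, p(54)=386155, p(55)=451276, p(56)=526823, p(57)=614154, p(58)=715220, p(59)=831820, p(60)=966467, p(61)=1121505, p(62)=1300156, p(63)=1505499, p(64)=1741630, p(65)=2012558, p(66)=2323520, p(67)=2679689, p(68)=3087735, p(69)=3554345, p(70)=4087968, p(71)=4697205, p(72)=5392783, p(73)=6185689, p(74)=7089500, p(75)=8118264, p(76)=9289091, p(77)=10619863, p(78)=12132164, p(79)=13848650, p(80)=15796476, p(81)=18004327, p(82)=20506255, p(83)=23338469, p(84)=26543660, p(85)=30167357, p(86)=34262962, p(87)=38887673, p(88)=44108109, p(89)=49995925, p(90)=56634173, p(91)=64112359, p(92)=72533807, p(93)=82010177, p(94)=92669720, p(95)=104651419, p(96)=118114304, p(97)=133230930, p(98)=150198136, p(99)=169229875, p(100)=190569292, p(101)=214481126, p(102)=241265379, p(103)=271248950, p(104)=304801365, p(105)=342325709, p(106)=384276336, p(107)=431149389, p(108)=483502844, p(109)=541946240, p(110)=607163746, p(111)=679903203, p(112)=761002156, p(113)=851376628, p(114)=952050665, p(115)=1064144451, p(116)=1188908248, p(117)=1327710076, p(118)=1482074143, p(119)=1653668665, p(120)=1844349560, p(121)=2056148051, p(122)=2291320912, p(123)=2552338241, p(124)=2841940500, p(125)=3163127352, p(126)=3519222692, p(127)=3913864295, p(128)=4351078600, p(129)=4835271870, p(130)=5371315400, p(131)=5964539504, p(132)=6620830889, p(133)=7346629512, p(134)=8149040695, p(135)=9035836076, p(136)=10015581680, p(137)=11097645016, p(138)=12292341831, p(139)=13610949895, p(140)=15065878135, p(141)=16670689208.
Final step: p(142) = p(141) + p(140) - p(137) - p(135) + p(130) + p(127) - p(120) - p(116) + p(107) + p(102) - p(91) - p(85) + p(72) + p(65) - p(50) - p(42) + p(25) + p(16)
= 16670689208 + 15065878135 - 11097645016 - 9035836076 + 5371315400 + 3913864295 - 1844349560 - 1188908248 + 431149389 + 241265379 - 64112359 - 30167357 + 5392783 + 2012558 - 204226 - 53174 + 1958 + 231
= 18440293320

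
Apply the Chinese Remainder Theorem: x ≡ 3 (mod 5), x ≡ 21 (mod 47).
68

Using Chinese Remainder Theorem:
M = 5 × 47 = 235
M1 = 47, M2 = 5
y1 = 47^(-1) mod 5 = 3
y2 = 5^(-1) mod 47 = 19
x = (3×47×3 + 21×5×19) mod 235 = 68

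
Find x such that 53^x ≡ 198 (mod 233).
93

Baby-step giant-step with step n = ⌈√233⌉ = 16.
Baby steps 53^j mod 233 (j:value) for j=0..15: 0:1, 1:53, 2:13, 3:223, 4:169, 5:103, 6:100, 7:174, 8:135, 9:165, 10:124, 11:48, 12:214, 13:158, 14:219, 15:190.
Giant-step multiplier: 53^(-16) ≡ 53^(232-16) = 53^216 ≡ 32 (mod 233).
Giant steps γ_i = 198·32^i mod 233: γ_0=198, γ_1=45, γ_2=42, γ_3=179, γ_4=136, γ_5=158 (in table at j=13).
x = i·n + j = 5·16 + 13 = 93.
Check: 53^93 ≡ 198 (mod 233).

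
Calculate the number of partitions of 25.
1958

p(n) counts ways to write n as a sum of positive integers (order ignored).
Euler's pentagonal recurrence: p(k) = p(k-1) + p(k-2) - p(k-5) - p(k-7) + p(k-12) + p(k-15) - ... (offsets j(3j∓1)/2, signs ++--, p(0)=1, p(<0)=0).
DP table for k = 0..24: p(0)=1, p(1)=1, p(2)=2, p(3)=3, p(4)=5, p(5)=7, p(6)=11, p(7)=15, p(8)=22, p(9)=30, p(10)=42, p(11)=56, p(12)=77, p(13)=101, p(14)=135, p(15)=176, p(16)=231, p(17)=297, p(18)=385, p(19)=490, p(20)=627, p(21)=792, p(22)=1002, p(23)=1255, p(24)=1575.
Final step: p(25) = p(24) + p(23) - p(20) - p(18) + p(13) + p(10) - p(3)
= 1575 + 1255 - 627 - 385 + 101 + 42 - 3
= 1958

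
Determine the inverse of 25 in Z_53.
17

gcd(25, 53) = 1, so the inverse exists.
Extended Euclidean algorithm on (53, 25):
53 = 2 × 25 + 3  ⟹  3 = (1)·53 + (-2)·25
25 = 8 × 3 + 1  ⟹  1 = (-8)·53 + (17)·25
So (17)·25 ≡ 1 (mod 53), i.e. 25^(-1) ≡ 17 (mod 53).
Check: 25 × 17 = 425 ≡ 1 (mod 53)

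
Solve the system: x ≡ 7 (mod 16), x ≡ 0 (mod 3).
39

Using Chinese Remainder Theorem:
M = 16 × 3 = 48
M1 = 3, M2 = 16
y1 = 3^(-1) mod 16 = 11
y2 = 16^(-1) mod 3 = 1
x = (7×3×11 + 0×16×1) mod 48 = 39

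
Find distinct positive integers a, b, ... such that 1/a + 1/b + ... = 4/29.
1/8 + 1/78 + 1/9048

Greedy algorithm:
4/29: ceiling(29/4) = 8, use 1/8
3/232: ceiling(232/3) = 78, use 1/78
1/9048: ceiling(9048/1) = 9048, use 1/9048
Result: 4/29 = 1/8 + 1/78 + 1/9048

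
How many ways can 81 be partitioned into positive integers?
18004327

p(n) counts ways to write n as a sum of positive integers (order ignored).
Euler's pentagonal recurrence: p(k) = p(k-1) + p(k-2) - p(k-5) - p(k-7) + p(k-12) + p(k-15) - ... (offsets j(3j∓1)/2, signs ++--, p(0)=1, p(<0)=0).
DP table for k = 0..80: p(0)=1, p(1)=1, p(2)=2, p(3)=3, p(4)=5, p(5)=7, p(6)=11, p(7)=15, p(8)=22, p(9)=30, p(10)=42, p(11)=56, p(12)=77, p(13)=101, p(14)=135, p(15)=176, p(16)=231, p(17)=297, p(18)=385, p(19)=490, p(20)=627, p(21)=792, p(22)=1002, p(23)=1255, p(24)=1575, p(25)=1958, p(26)=2436, p(27)=3010, p(28)=3718, p(29)=4565, p(30)=5604, p(31)=6842, p(32)=8349, p(33)=10143, p(34)=12310, p(35)=14883, p(36)=17977, p(37)=21637, p(38)=26015, p(39)=31185, p(40)=37338, p(41)=44583, p(42)=53174, p(43)=63261, p(44)=75175, p(45)=89134, p(46)=105558, p(47)=124754, p(48)=147273, p(49)=173525, p(50)=204226, p(51)=239943, p(52)=281589, p(53)=329931, p(54)=386155, p(55)=451276, p(56)=526823, p(57)=614154, p(58)=715220, p(59)=831820, p(60)=966467, p(61)=1121505, p(62)=1300156, p(63)=1505499, p(64)=1741630, p(65)=2012558, p(66)=2323520, p(67)=2679689, p(68)=3087735, p(69)=3554345, p(70)=4087968, p(71)=4697205, p(72)=5392783, p(73)=6185689, p(74)=7089500, p(75)=8118264, p(76)=9289091, p(77)=10619863, p(78)=12132164, p(79)=13848650, p(80)=15796476.
Final step: p(81) = p(80) + p(79) - p(76) - p(74) + p(69) + p(66) - p(59) - p(55) + p(46) + p(41) - p(30) - p(24) + p(11) + p(4)
= 15796476 + 13848650 - 9289091 - 7089500 + 3554345 + 2323520 - 831820 - 451276 + 105558 + 44583 - 5604 - 1575 + 56 + 5
= 18004327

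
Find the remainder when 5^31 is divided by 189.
131

Repeated squaring. Binary of 31 = 11111.
5^1 ≡ 5 (mod 189); 5^2 ≡ 25 (mod 189); 5^4 ≡ 58 (mod 189); 5^8 ≡ 151 (mod 189); 5^16 ≡ 121 (mod 189)
5^31 = 5^1 × 5^2 × 5^4 × 5^8 × 5^16 ≡ 131 (mod 189)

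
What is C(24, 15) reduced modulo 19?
0

Using Lucas' theorem:
Write n=24 and k=15 in base 19:
n in base 19: [1, 5]
k in base 19: [0, 15]
C(24,15) mod 19 = ∏ C(n_i, k_i) mod 19
Digit binomials (mod 19): C(1,0) = 1; C(5,15) = 0 (k_i > n_i)
Product: 1 × 0 = 0 ≡ 0 (mod 19)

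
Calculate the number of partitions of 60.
966467

p(n) counts ways to write n as a sum of positive integers (order ignored).
Euler's pentagonal recurrence: p(k) = p(k-1) + p(k-2) - p(k-5) - p(k-7) + p(k-12) + p(k-15) - ... (offsets j(3j∓1)/2, signs ++--, p(0)=1, p(<0)=0).
DP table for k = 0..59: p(0)=1, p(1)=1, p(2)=2, p(3)=3, p(4)=5, p(5)=7, p(6)=11, p(7)=15, p(8)=22, p(9)=30, p(10)=42, p(11)=56, p(12)=77, p(13)=101, p(14)=135, p(15)=176, p(16)=231, p(17)=297, p(18)=385, p(19)=490, p(20)=627, p(21)=792, p(22)=1002, p(23)=1255, p(24)=1575, p(25)=1958, p(26)=2436, p(27)=3010, p(28)=3718, p(29)=4565, p(30)=5604, p(31)=6842, p(32)=8349, p(33)=10143, p(34)=12310, p(35)=14883, p(36)=17977, p(37)=21637, p(38)=26015, p(39)=31185, p(40)=37338, p(41)=44583, p(42)=53174, p(43)=63261, p(44)=75175, p(45)=89134, p(46)=105558, p(47)=124754, p(48)=147273, p(49)=173525, p(50)=204226, p(51)=239943, p(52)=281589, p(53)=329931, p(54)=386155, p(55)=451276, p(56)=526823, p(57)=614154, p(58)=715220, p(59)=831820.
Final step: p(60) = p(59) + p(58) - p(55) - p(53) + p(48) + p(45) - p(38) - p(34) + p(25) + p(20) - p(9) - p(3)
= 831820 + 715220 - 451276 - 329931 + 147273 + 89134 - 26015 - 12310 + 1958 + 627 - 30 - 3
= 966467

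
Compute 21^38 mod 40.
1

Repeated squaring. Binary of 38 = 100110.
21^1 ≡ 21 (mod 40); 21^2 ≡ 1 (mod 40); 21^4 ≡ 1 (mod 40); 21^8 ≡ 1 (mod 40); 21^16 ≡ 1 (mod 40); 21^32 ≡ 1 (mod 40)
21^38 = 21^2 × 21^4 × 21^32 ≡ 1 (mod 40)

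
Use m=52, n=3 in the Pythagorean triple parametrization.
(2695, 312, 2713)

Euclid's formula: a = m² - n², b = 2mn, c = m² + n²
m = 52, n = 3
a = 52² - 3² = 2704 - 9 = 2695
b = 2 × 52 × 3 = 312
c = 52² + 3² = 2704 + 9 = 2713
Verification: 2695² + 312² = 7263025 + 97344 = 7360369 = 2713² ✓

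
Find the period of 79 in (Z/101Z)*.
25

101 is prime, so ord(79) divides φ(101) = 100.
Divisors of 100: 1, 2, 4, 5, 10, 20, 25, 50, 100.
Repeated squaring: 79^1 ≡ 79, 79^2 ≡ 80, 79^4 ≡ 37, 79^8 ≡ 56, 79^16 ≡ 5, 79^32 ≡ 25, 79^64 ≡ 19 (mod 101).
Test 79^d mod 101 for each divisor d in increasing order:
79^1 ≡ 79
79^2 ≡ 80
79^4 ≡ 37
79^5 = 79^4·79^1 ≡ 95
79^10 = 79^8·79^2 ≡ 36
79^20 = 79^16·79^4 ≡ 84
79^25 = 79^16·79^8·79^1 ≡ 1  ← first divisor giving 1
The order is 25.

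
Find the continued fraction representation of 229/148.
[1; 1, 1, 4, 1, 3, 1, 2]

Euclidean algorithm steps:
229 = 1 × 148 + 81
148 = 1 × 81 + 67
81 = 1 × 67 + 14
67 = 4 × 14 + 11
14 = 1 × 11 + 3
11 = 3 × 3 + 2
3 = 1 × 2 + 1
2 = 2 × 1 + 0
Continued fraction: [1; 1, 1, 4, 1, 3, 1, 2]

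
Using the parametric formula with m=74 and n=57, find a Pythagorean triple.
(2227, 8436, 8725)

Euclid's formula: a = m² - n², b = 2mn, c = m² + n²
m = 74, n = 57
a = 74² - 57² = 5476 - 3249 = 2227
b = 2 × 74 × 57 = 8436
c = 74² + 57² = 5476 + 3249 = 8725
Verification: 2227² + 8436² = 4959529 + 71166096 = 76125625 = 8725² ✓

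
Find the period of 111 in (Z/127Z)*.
14

127 is prime, so ord(111) divides φ(127) = 126.
Divisors of 126: 1, 2, 3, 6, 7, 9, 14, 18, 21, 42, 63, 126.
Repeated squaring: 111^1 ≡ 111, 111^2 ≡ 2, 111^4 ≡ 4, 111^8 ≡ 16, 111^16 ≡ 2, 111^32 ≡ 4, 111^64 ≡ 16 (mod 127).
Test 111^d mod 127 for each divisor d in increasing order:
111^1 ≡ 111
111^2 ≡ 2
111^3 = 111^2·111^1 ≡ 95
111^6 = 111^4·111^2 ≡ 8
111^7 = 111^4·111^2·111^1 ≡ 126
111^9 = 111^8·111^1 ≡ 125
111^14 = 111^8·111^4·111^2 ≡ 1  ← first divisor giving 1
The order is 14.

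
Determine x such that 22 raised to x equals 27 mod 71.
4

Baby-step giant-step with step n = ⌈√71⌉ = 9.
Baby steps 22^j mod 71 (j:value) for j=0..8: 0:1, 1:22, 2:58, 3:69, 4:27, 5:26, 6:4, 7:17, 8:19.
h = 27 is already in the table at j=4, so x = 4.
Check: 22^4 ≡ 27 (mod 71).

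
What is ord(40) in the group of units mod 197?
49

197 is prime, so ord(40) divides φ(197) = 196.
Divisors of 196: 1, 2, 4, 7, 14, 28, 49, 98, 196.
Repeated squaring: 40^1 ≡ 40, 40^2 ≡ 24, 40^4 ≡ 182, 40^8 ≡ 28, 40^16 ≡ 193, 40^32 ≡ 16, 40^64 ≡ 59, 40^128 ≡ 132 (mod 197).
Test 40^d mod 197 for each divisor d in increasing order:
40^1 ≡ 40
40^2 ≡ 24
40^4 ≡ 182
40^7 = 40^4·40^2·40^1 ≡ 178
40^14 = 40^8·40^4·40^2 ≡ 164
40^28 = 40^16·40^8·40^4 ≡ 104
40^49 = 40^32·40^16·40^1 ≡ 1  ← first divisor giving 1
The order is 49.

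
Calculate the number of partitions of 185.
1071823774337

p(n) counts ways to write n as a sum of positive integers (order ignored).
Euler's pentagonal recurrence: p(k) = p(k-1) + p(k-2) - p(k-5) - p(k-7) + p(k-12) + p(k-15) - ... (offsets j(3j∓1)/2, signs ++--, p(0)=1, p(<0)=0).
DP table for k = 0..184: p(0)=1, p(1)=1, p(2)=2, p(3)=3, p(4)=5, p(5)=7, p(6)=11, p(7)=15, p(8)=22, p(9)=30, p(10)=42, p(11)=56, p(12)=77, p(13)=101, p(14)=135, p(15)=176, p(16)=231, p(17)=297, p(18)=385, p(19)=490, p(20)=627, p(21)=792, p(22)=1002, p(23)=1255, p(24)=1575, p(25)=1958, p(26)=2436, p(27)=3010, p(28)=3718, p(29)=4565, p(30)=5604, p(31)=6842, p(32)=8349, p(33)=10143, p(34)=12310, p(35)=14883, p(36)=17977, p(37)=21637, p(38)=26015, p(39)=31185, p(40)=37338, p(41)=44583, p(42)=53174, p(43)=63261, p(44)=75175, p(45)=89134, p(46)=105558, p(47)=124754, p(48)=147273, p(49)=173525, p(50)=204226, p(51)=239943, p(52)=281589, p(53)=329931, p(54)=386155, p(55)=451276, p(56)=526823, p(57)=614154, p(58)=715220, p(59)=831820, p(60)=966467, p(61)=1121505, p(62)=1300156, p(63)=1505499, p(64)=1741630, p(65)=2012558, p(66)=2323520, p(67)=2679689, p(68)=3087735, p(69)=3554345, p(70)=4087968, p(71)=4697205, p(72)=5392783, p(73)=6185689, p(74)=7089500, p(75)=8118264, p(76)=9289091, p(77)=10619863, p(78)=12132164, p(79)=13848650, p(80)=15796476, p(81)=18004327, p(82)=20506255, p(83)=23338469, p(84)=26543660, p(85)=30167357, p(86)=34262962, p(87)=38887673, p(88)=44108109, p(89)=49995925, p(90)=56634173, p(91)=64112359, p(92)=72533807, p(93)=82010177, p(94)=92669720, p(95)=104651419, p(96)=118114304, p(97)=133230930, p(98)=150198136, p(99)=169229875, p(100)=190569292, p(101)=214481126, p(102)=241265379, p(103)=271248950, p(104)=304801365, p(105)=342325709, p(106)=384276336, p(107)=431149389, p(108)=483502844, p(109)=541946240, p(110)=607163746, p(111)=679903203, p(112)=761002156, p(113)=851376628, p(114)=952050665, p(115)=1064144451, p(116)=1188908248, p(117)=1327710076, p(118)=1482074143, p(119)=1653668665, p(120)=1844349560, p(121)=2056148051, p(122)=2291320912, p(123)=2552338241, p(124)=2841940500, p(125)=3163127352, p(126)=3519222692, p(127)=3913864295, p(128)=4351078600, p(129)=4835271870, p(130)=5371315400, p(131)=5964539504, p(132)=6620830889, p(133)=7346629512, p(134)=8149040695, p(135)=9035836076, p(136)=10015581680, p(137)=11097645016, p(138)=12292341831, p(139)=13610949895, p(140)=15065878135, p(141)=16670689208, p(142)=18440293320, p(143)=20390982757, p(144)=22540654445, p(145)=24908858009, p(146)=27517052599, p(147)=30388671978, p(148)=33549419497, p(149)=37027355200, p(150)=40853235313, p(151)=45060624582, p(152)=49686288421, p(153)=54770336324, p(154)=60356673280, p(155)=66493182097, p(156)=73232243759, p(157)=80630964769, p(158)=88751778802, p(159)=97662728555, p(160)=107438159466, p(161)=118159068427, p(162)=129913904637, p(163)=142798995930, p(164)=156919475295, p(165)=172389800255, p(166)=189334822579, p(167)=207890420102, p(168)=228204732751, p(169)=250438925115, p(170)=274768617130, p(171)=301384802048, p(172)=330495499613, p(173)=362326859895, p(174)=397125074750, p(175)=435157697830, p(176)=476715857290, p(177)=522115831195, p(178)=571701605655, p(179)=625846753120, p(180)=684957390936, p(181)=749474411781, p(182)=819876908323, p(183)=896684817527, p(184)=980462880430.
Final step: p(185) = p(184) + p(183) - p(180) - p(178) + p(173) + p(170) - p(163) - p(159) + p(150) + p(145) - p(134) - p(128) + p(115) + p(108) - p(93) - p(85) + p(68) + p(59) - p(40) - p(30) + p(9)
= 980462880430 + 896684817527 - 684957390936 - 571701605655 + 362326859895 + 274768617130 - 142798995930 - 97662728555 + 40853235313 + 24908858009 - 8149040695 - 4351078600 + 1064144451 + 483502844 - 82010177 - 30167357 + 3087735 + 831820 - 37338 - 5604 + 30
= 1071823774337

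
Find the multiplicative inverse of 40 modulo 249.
193

gcd(40, 249) = 1, so the inverse exists.
Extended Euclidean algorithm on (249, 40):
249 = 6 × 40 + 9  ⟹  9 = (1)·249 + (-6)·40
40 = 4 × 9 + 4  ⟹  4 = (-4)·249 + (25)·40
9 = 2 × 4 + 1  ⟹  1 = (9)·249 + (-56)·40
So (-56)·40 ≡ 1 (mod 249), i.e. 40^(-1) ≡ -56 ≡ 193 (mod 249).
Check: 40 × 193 = 7720 ≡ 1 (mod 249)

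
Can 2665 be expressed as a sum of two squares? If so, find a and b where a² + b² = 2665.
8² + 51² (a=8, b=51)

Factorization: 2665 = 5 × 13 × 41
By Fermat: n is sum of two squares iff every prime p ≡ 3 (mod 4) appears to even power.
All primes ≡ 3 (mod 4) appear to even power.
Search a = 0, 1, 2, … for 2665 - a² a perfect square: first hit at a = 8: 2665 - 64 = 2601 = 51².
2665 = 8² + 51² = 64 + 2601 ✓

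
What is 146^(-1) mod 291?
2

gcd(146, 291) = 1, so the inverse exists.
Extended Euclidean algorithm on (291, 146):
291 = 1 × 146 + 145  ⟹  145 = (1)·291 + (-1)·146
146 = 1 × 145 + 1  ⟹  1 = (-1)·291 + (2)·146
So (2)·146 ≡ 1 (mod 291), i.e. 146^(-1) ≡ 2 (mod 291).
Check: 146 × 2 = 292 ≡ 1 (mod 291)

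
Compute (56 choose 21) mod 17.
15

Using Lucas' theorem:
Write n=56 and k=21 in base 17:
n in base 17: [3, 5]
k in base 17: [1, 4]
C(56,21) mod 17 = ∏ C(n_i, k_i) mod 17
Digit binomials (mod 17): C(3,1) = 3; C(5,4) = 5
Product: 3 × 5 = 15 ≡ 15 (mod 17)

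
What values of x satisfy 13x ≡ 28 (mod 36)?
x ≡ 16 (mod 36)

gcd(13, 36) = 1, which divides 28, so solutions exist.
Find 13^(-1) mod 36 by the extended Euclidean algorithm:
36 = 2 × 13 + 10  ⟹  10 = (1)·36 + (-2)·13
13 = 1 × 10 + 3  ⟹  3 = (-1)·36 + (3)·13
10 = 3 × 3 + 1  ⟹  1 = (4)·36 + (-11)·13
So (-11)·13 ≡ 1 (mod 36), i.e. 13^(-1) ≡ -11 ≡ 25 (mod 36).
x ≡ 25 × 28 = 700 ≡ 16 (mod 36).
Check: 13 × 16 = 208 ≡ 28 (mod 36).
Unique solution: x ≡ 16 (mod 36)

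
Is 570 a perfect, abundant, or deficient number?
abundant

Proper divisors of 570: sum = 1 + 2 + 3 + 5 + 6 + 10 + 15 + 19 + 30 + 38 + 57 + 95 + 114 + 190 + 285 = 870
Since 870 > 570, 570 is abundant.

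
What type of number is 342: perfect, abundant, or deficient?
abundant

Proper divisors of 342: sum = 1 + 2 + 3 + 6 + 9 + 18 + 19 + 38 + 57 + 114 + 171 = 438
Since 438 > 342, 342 is abundant.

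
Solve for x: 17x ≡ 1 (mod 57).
47

gcd(17, 57) = 1, so the inverse exists.
Extended Euclidean algorithm on (57, 17):
57 = 3 × 17 + 6  ⟹  6 = (1)·57 + (-3)·17
17 = 2 × 6 + 5  ⟹  5 = (-2)·57 + (7)·17
6 = 1 × 5 + 1  ⟹  1 = (3)·57 + (-10)·17
So (-10)·17 ≡ 1 (mod 57), i.e. 17^(-1) ≡ -10 ≡ 47 (mod 57).
Check: 17 × 47 = 799 ≡ 1 (mod 57)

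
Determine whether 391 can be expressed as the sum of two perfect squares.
Not possible

Factorization: 391 = 17 × 23
By Fermat: n is sum of two squares iff every prime p ≡ 3 (mod 4) appears to even power.
Prime(s) ≡ 3 (mod 4) with odd exponent: [(23, 1)]
Therefore 391 cannot be expressed as a² + b².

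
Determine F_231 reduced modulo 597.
487

Matrix identity: Q^n = [[F_(n+1), F_n], [F_n, F_(n-1)]] with Q = [[1,1],[1,0]].
n = 231 = 11100111₂. Square-and-multiply, entries mod 597:
Q^1 = [[1,1],[1,0]]
Q^3 = (Q^1)²·Q = [[3,2],[2,1]]
Q^7 = (Q^3)²·Q = [[21,13],[13,8]]
Q^14 = (Q^7)² = [[13,377],[377,233]]
Q^28 = (Q^14)² = [[212,207],[207,5]]
Q^57 = (Q^28)²·Q = [[178,34],[34,144]]
Q^115 = (Q^57)²·Q = [[207,5],[5,202]]
Q^231 = (Q^115)²·Q = [[144,487],[487,254]]
F_231 mod 597 = Q^231[0][1] = 487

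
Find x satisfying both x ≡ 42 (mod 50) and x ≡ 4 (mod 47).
192

Using Chinese Remainder Theorem:
M = 50 × 47 = 2350
M1 = 47, M2 = 50
y1 = 47^(-1) mod 50 = 33
y2 = 50^(-1) mod 47 = 16
x = (42×47×33 + 4×50×16) mod 2350 = 192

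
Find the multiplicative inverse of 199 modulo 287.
75

gcd(199, 287) = 1, so the inverse exists.
Extended Euclidean algorithm on (287, 199):
287 = 1 × 199 + 88  ⟹  88 = (1)·287 + (-1)·199
199 = 2 × 88 + 23  ⟹  23 = (-2)·287 + (3)·199
88 = 3 × 23 + 19  ⟹  19 = (7)·287 + (-10)·199
23 = 1 × 19 + 4  ⟹  4 = (-9)·287 + (13)·199
19 = 4 × 4 + 3  ⟹  3 = (43)·287 + (-62)·199
4 = 1 × 3 + 1  ⟹  1 = (-52)·287 + (75)·199
So (75)·199 ≡ 1 (mod 287), i.e. 199^(-1) ≡ 75 (mod 287).
Check: 199 × 75 = 14925 ≡ 1 (mod 287)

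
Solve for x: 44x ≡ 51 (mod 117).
x ≡ 57 (mod 117)

gcd(44, 117) = 1, which divides 51, so solutions exist.
Find 44^(-1) mod 117 by the extended Euclidean algorithm:
117 = 2 × 44 + 29  ⟹  29 = (1)·117 + (-2)·44
44 = 1 × 29 + 15  ⟹  15 = (-1)·117 + (3)·44
29 = 1 × 15 + 14  ⟹  14 = (2)·117 + (-5)·44
15 = 1 × 14 + 1  ⟹  1 = (-3)·117 + (8)·44
So (8)·44 ≡ 1 (mod 117), i.e. 44^(-1) ≡ 8 (mod 117).
x ≡ 8 × 51 = 408 ≡ 57 (mod 117).
Check: 44 × 57 = 2508 ≡ 51 (mod 117).
Unique solution: x ≡ 57 (mod 117)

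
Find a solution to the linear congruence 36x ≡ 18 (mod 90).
x ≡ 3 (mod 5)

gcd(36, 90) = 18, which divides 18, so solutions exist.
Divide through by 18: 2x ≡ 1 (mod 5).
Find 2^(-1) mod 5 by the extended Euclidean algorithm:
5 = 2 × 2 + 1  ⟹  1 = (1)·5 + (-2)·2
So (-2)·2 ≡ 1 (mod 5), i.e. 2^(-1) ≡ -2 ≡ 3 (mod 5).
x ≡ 3 × 1 = 3 ≡ 3 (mod 5).
Check: 36 × 3 = 108 ≡ 18 (mod 90).
x ≡ 3 (mod 5), giving 18 solutions mod 90.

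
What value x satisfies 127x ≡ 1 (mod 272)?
15

gcd(127, 272) = 1, so the inverse exists.
Extended Euclidean algorithm on (272, 127):
272 = 2 × 127 + 18  ⟹  18 = (1)·272 + (-2)·127
127 = 7 × 18 + 1  ⟹  1 = (-7)·272 + (15)·127
So (15)·127 ≡ 1 (mod 272), i.e. 127^(-1) ≡ 15 (mod 272).
Check: 127 × 15 = 1905 ≡ 1 (mod 272)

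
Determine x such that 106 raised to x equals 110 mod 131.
129

Baby-step giant-step with step n = ⌈√131⌉ = 12.
Baby steps 106^j mod 131 (j:value) for j=0..11: 0:1, 1:106, 2:101, 3:95, 4:114, 5:32, 6:117, 7:88, 8:27, 9:111, 10:107, 11:76.
Giant-step multiplier: 106^(-12) ≡ 106^(130-12) = 106^118 ≡ 129 (mod 131).
Giant steps γ_i = 110·129^i mod 131: γ_0=110, γ_1=42, γ_2=47, γ_3=37, γ_4=57, γ_5=17, γ_6=97, γ_7=68, γ_8=126, γ_9=10, γ_10=111 (in table at j=9).
x = i·n + j = 10·12 + 9 = 129.
Check: 106^129 ≡ 110 (mod 131).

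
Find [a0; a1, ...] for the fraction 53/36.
[1; 2, 8, 2]

Euclidean algorithm steps:
53 = 1 × 36 + 17
36 = 2 × 17 + 2
17 = 8 × 2 + 1
2 = 2 × 1 + 0
Continued fraction: [1; 2, 8, 2]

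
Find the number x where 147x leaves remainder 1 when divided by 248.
27

gcd(147, 248) = 1, so the inverse exists.
Extended Euclidean algorithm on (248, 147):
248 = 1 × 147 + 101  ⟹  101 = (1)·248 + (-1)·147
147 = 1 × 101 + 46  ⟹  46 = (-1)·248 + (2)·147
101 = 2 × 46 + 9  ⟹  9 = (3)·248 + (-5)·147
46 = 5 × 9 + 1  ⟹  1 = (-16)·248 + (27)·147
So (27)·147 ≡ 1 (mod 248), i.e. 147^(-1) ≡ 27 (mod 248).
Check: 147 × 27 = 3969 ≡ 1 (mod 248)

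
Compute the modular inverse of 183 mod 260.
27

gcd(183, 260) = 1, so the inverse exists.
Extended Euclidean algorithm on (260, 183):
260 = 1 × 183 + 77  ⟹  77 = (1)·260 + (-1)·183
183 = 2 × 77 + 29  ⟹  29 = (-2)·260 + (3)·183
77 = 2 × 29 + 19  ⟹  19 = (5)·260 + (-7)·183
29 = 1 × 19 + 10  ⟹  10 = (-7)·260 + (10)·183
19 = 1 × 10 + 9  ⟹  9 = (12)·260 + (-17)·183
10 = 1 × 9 + 1  ⟹  1 = (-19)·260 + (27)·183
So (27)·183 ≡ 1 (mod 260), i.e. 183^(-1) ≡ 27 (mod 260).
Check: 183 × 27 = 4941 ≡ 1 (mod 260)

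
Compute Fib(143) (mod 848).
801

Matrix identity: Q^n = [[F_(n+1), F_n], [F_n, F_(n-1)]] with Q = [[1,1],[1,0]].
n = 143 = 10001111₂. Square-and-multiply, entries mod 848:
Q^1 = [[1,1],[1,0]]
Q^2 = (Q^1)² = [[2,1],[1,1]]
Q^4 = (Q^2)² = [[5,3],[3,2]]
Q^8 = (Q^4)² = [[34,21],[21,13]]
Q^17 = (Q^8)²·Q = [[40,749],[749,139]]
Q^35 = (Q^17)²·Q = [[464,377],[377,87]]
Q^71 = (Q^35)²·Q = [[384,417],[417,815]]
Q^143 = (Q^71)²·Q = [[464,801],[801,511]]
F_143 mod 848 = Q^143[0][1] = 801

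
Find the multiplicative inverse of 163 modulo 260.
67

gcd(163, 260) = 1, so the inverse exists.
Extended Euclidean algorithm on (260, 163):
260 = 1 × 163 + 97  ⟹  97 = (1)·260 + (-1)·163
163 = 1 × 97 + 66  ⟹  66 = (-1)·260 + (2)·163
97 = 1 × 66 + 31  ⟹  31 = (2)·260 + (-3)·163
66 = 2 × 31 + 4  ⟹  4 = (-5)·260 + (8)·163
31 = 7 × 4 + 3  ⟹  3 = (37)·260 + (-59)·163
4 = 1 × 3 + 1  ⟹  1 = (-42)·260 + (67)·163
So (67)·163 ≡ 1 (mod 260), i.e. 163^(-1) ≡ 67 (mod 260).
Check: 163 × 67 = 10921 ≡ 1 (mod 260)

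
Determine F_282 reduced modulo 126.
118

Matrix identity: Q^n = [[F_(n+1), F_n], [F_n, F_(n-1)]] with Q = [[1,1],[1,0]].
n = 282 = 100011010₂. Square-and-multiply, entries mod 126:
Q^1 = [[1,1],[1,0]]
Q^2 = (Q^1)² = [[2,1],[1,1]]
Q^4 = (Q^2)² = [[5,3],[3,2]]
Q^8 = (Q^4)² = [[34,21],[21,13]]
Q^17 = (Q^8)²·Q = [[64,85],[85,105]]
Q^35 = (Q^17)²·Q = [[108,107],[107,1]]
Q^70 = (Q^35)² = [[55,71],[71,110]]
Q^141 = (Q^70)²·Q = [[125,2],[2,123]]
Q^282 = (Q^141)² = [[5,118],[118,13]]
F_282 mod 126 = Q^282[0][1] = 118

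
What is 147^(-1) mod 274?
233

gcd(147, 274) = 1, so the inverse exists.
Extended Euclidean algorithm on (274, 147):
274 = 1 × 147 + 127  ⟹  127 = (1)·274 + (-1)·147
147 = 1 × 127 + 20  ⟹  20 = (-1)·274 + (2)·147
127 = 6 × 20 + 7  ⟹  7 = (7)·274 + (-13)·147
20 = 2 × 7 + 6  ⟹  6 = (-15)·274 + (28)·147
7 = 1 × 6 + 1  ⟹  1 = (22)·274 + (-41)·147
So (-41)·147 ≡ 1 (mod 274), i.e. 147^(-1) ≡ -41 ≡ 233 (mod 274).
Check: 147 × 233 = 34251 ≡ 1 (mod 274)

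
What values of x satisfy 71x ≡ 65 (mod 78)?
x ≡ 13 (mod 78)

gcd(71, 78) = 1, which divides 65, so solutions exist.
Find 71^(-1) mod 78 by the extended Euclidean algorithm:
78 = 1 × 71 + 7  ⟹  7 = (1)·78 + (-1)·71
71 = 10 × 7 + 1  ⟹  1 = (-10)·78 + (11)·71
So (11)·71 ≡ 1 (mod 78), i.e. 71^(-1) ≡ 11 (mod 78).
x ≡ 11 × 65 = 715 ≡ 13 (mod 78).
Check: 71 × 13 = 923 ≡ 65 (mod 78).
Unique solution: x ≡ 13 (mod 78)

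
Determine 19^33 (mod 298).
229

Repeated squaring. Binary of 33 = 100001.
19^1 ≡ 19 (mod 298); 19^2 ≡ 63 (mod 298); 19^4 ≡ 95 (mod 298); 19^8 ≡ 85 (mod 298); 19^16 ≡ 73 (mod 298); 19^32 ≡ 263 (mod 298)
19^33 = 19^1 × 19^32 ≡ 229 (mod 298)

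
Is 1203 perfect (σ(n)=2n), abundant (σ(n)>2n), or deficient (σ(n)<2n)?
deficient

Proper divisors of 1203: sum = 1 + 3 + 401 = 405
Since 405 < 1203, 1203 is deficient.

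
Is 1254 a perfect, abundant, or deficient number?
abundant

Proper divisors of 1254: sum = 1 + 2 + 3 + 6 + 11 + 19 + 22 + 33 + 38 + 57 + 66 + 114 + 209 + 418 + 627 = 1626
Since 1626 > 1254, 1254 is abundant.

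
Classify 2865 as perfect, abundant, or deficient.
deficient

Proper divisors of 2865: sum = 1 + 3 + 5 + 15 + 191 + 573 + 955 = 1743
Since 1743 < 2865, 2865 is deficient.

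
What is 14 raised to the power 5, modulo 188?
144

Repeated squaring. Binary of 5 = 101.
14^1 ≡ 14 (mod 188); 14^2 ≡ 8 (mod 188); 14^4 ≡ 64 (mod 188)
14^5 = 14^1 × 14^4 ≡ 144 (mod 188)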